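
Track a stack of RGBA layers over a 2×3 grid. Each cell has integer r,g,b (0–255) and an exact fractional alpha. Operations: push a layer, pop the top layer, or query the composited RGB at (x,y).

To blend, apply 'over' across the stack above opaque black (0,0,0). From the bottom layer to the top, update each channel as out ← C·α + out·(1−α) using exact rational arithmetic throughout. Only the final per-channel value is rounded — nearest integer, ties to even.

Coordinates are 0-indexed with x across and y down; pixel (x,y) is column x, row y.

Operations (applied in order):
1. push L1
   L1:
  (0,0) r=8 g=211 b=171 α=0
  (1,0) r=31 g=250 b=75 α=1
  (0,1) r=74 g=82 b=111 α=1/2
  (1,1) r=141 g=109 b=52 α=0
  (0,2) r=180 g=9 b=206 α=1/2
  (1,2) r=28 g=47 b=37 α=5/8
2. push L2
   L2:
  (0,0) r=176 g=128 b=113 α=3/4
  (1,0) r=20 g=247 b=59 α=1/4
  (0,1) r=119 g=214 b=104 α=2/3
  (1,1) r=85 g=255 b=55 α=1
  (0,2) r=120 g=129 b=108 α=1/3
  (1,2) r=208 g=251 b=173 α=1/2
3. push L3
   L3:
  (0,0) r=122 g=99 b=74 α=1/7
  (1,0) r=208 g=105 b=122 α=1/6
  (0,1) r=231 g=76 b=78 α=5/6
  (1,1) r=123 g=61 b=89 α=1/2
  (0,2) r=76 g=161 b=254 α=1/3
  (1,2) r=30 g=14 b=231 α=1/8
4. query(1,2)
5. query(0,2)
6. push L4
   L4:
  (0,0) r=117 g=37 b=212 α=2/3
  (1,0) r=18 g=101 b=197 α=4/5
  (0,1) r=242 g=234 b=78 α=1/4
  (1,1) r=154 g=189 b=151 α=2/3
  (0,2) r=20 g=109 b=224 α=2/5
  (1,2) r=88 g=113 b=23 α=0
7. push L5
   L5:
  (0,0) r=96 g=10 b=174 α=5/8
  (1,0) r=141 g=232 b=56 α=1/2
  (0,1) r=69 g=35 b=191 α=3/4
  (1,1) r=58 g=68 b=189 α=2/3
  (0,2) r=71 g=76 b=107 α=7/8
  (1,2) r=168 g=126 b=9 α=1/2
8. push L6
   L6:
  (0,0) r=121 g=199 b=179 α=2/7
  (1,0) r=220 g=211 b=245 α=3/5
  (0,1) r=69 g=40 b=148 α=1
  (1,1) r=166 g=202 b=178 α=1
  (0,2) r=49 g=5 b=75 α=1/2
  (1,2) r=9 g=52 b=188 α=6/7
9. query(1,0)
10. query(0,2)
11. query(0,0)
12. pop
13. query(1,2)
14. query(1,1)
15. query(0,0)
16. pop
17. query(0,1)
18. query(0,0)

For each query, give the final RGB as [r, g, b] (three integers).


at x=1,y=2 over L1,L2,L3:
+L1 (α=5/8) → [35/2, 235/8, 185/8]
+L2 (α=1/2) → [451/4, 2243/16, 1569/16]
+L3 (α=1/8) → [3277/32, 15925/128, 14679/128]
→ [102, 124, 115]

query (0,2) [L1,L2,L3] — begin 0,0,0
after L1 α=1/2: [90, 9/2, 103]
after L2 α=1/3: [100, 46, 314/3]
after L3 α=1/3: [92, 253/3, 1390/9]
→ [92, 84, 154]

at x=1,y=0 over L1,L2,L3,L4,L5,L6:
after L1 α=1: [31, 250, 75]
after L2 α=1/4: [113/4, 997/4, 71]
after L3 α=1/6: [1397/24, 5405/24, 159/2]
after L4 α=4/5: [625/24, 15101/120, 347/2]
after L5 α=1/2: [4009/48, 42941/240, 459/4]
after L6 α=3/5: [19849/120, 118901/600, 1929/10]
rounded: [165, 198, 193]

query (0,2) [L1,L2,L3,L4,L5,L6] — begin 0,0,0
+L1 (α=1/2) → [90, 9/2, 103]
+L2 (α=1/3) → [100, 46, 314/3]
+L3 (α=1/3) → [92, 253/3, 1390/9]
+L4 (α=2/5) → [316/5, 471/5, 2734/15]
+L5 (α=7/8) → [2801/40, 3131/40, 13969/120]
+L6 (α=1/2) → [4761/80, 3331/80, 22969/240]
rounded: [60, 42, 96]

at x=0,y=0 over L1,L2,L3,L4,L5,L6:
after L1 α=0: [0, 0, 0]
after L2 α=3/4: [132, 96, 339/4]
after L3 α=1/7: [914/7, 675/7, 1165/14]
after L4 α=2/3: [2552/21, 1193/21, 2367/14]
after L5 α=5/8: [739/7, 1543/56, 19281/112]
after L6 α=2/7: [5389/49, 30003/392, 136501/784]
rounded: [110, 77, 174]

query (1,2) [L1,L2,L3,L4,L5] — begin 0,0,0
+L1 (α=5/8) → [35/2, 235/8, 185/8]
+L2 (α=1/2) → [451/4, 2243/16, 1569/16]
+L3 (α=1/8) → [3277/32, 15925/128, 14679/128]
+L4 (α=0) → [3277/32, 15925/128, 14679/128]
+L5 (α=1/2) → [8653/64, 32053/256, 15831/256]
= [135, 125, 62]

(1,1) stack=L1,L2,L3,L4,L5; from [0,0,0]:
+L1 (α=0) → [0, 0, 0]
+L2 (α=1) → [85, 255, 55]
+L3 (α=1/2) → [104, 158, 72]
+L4 (α=2/3) → [412/3, 536/3, 374/3]
+L5 (α=2/3) → [760/9, 944/9, 1508/9]
→ [84, 105, 168]

query (0,0) [L1,L2,L3,L4,L5] — begin 0,0,0
+L1 (α=0) → [0, 0, 0]
+L2 (α=3/4) → [132, 96, 339/4]
+L3 (α=1/7) → [914/7, 675/7, 1165/14]
+L4 (α=2/3) → [2552/21, 1193/21, 2367/14]
+L5 (α=5/8) → [739/7, 1543/56, 19281/112]
= [106, 28, 172]

query (0,1) [L1,L2,L3,L4] — begin 0,0,0
after L1 α=1/2: [37, 41, 111/2]
after L2 α=2/3: [275/3, 469/3, 527/6]
after L3 α=5/6: [1870/9, 1609/18, 2867/36]
after L4 α=1/4: [649/3, 3013/24, 3803/48]
rounded: [216, 126, 79]

query (0,0) [L1,L2,L3,L4] — begin 0,0,0
after L1 α=0: [0, 0, 0]
after L2 α=3/4: [132, 96, 339/4]
after L3 α=1/7: [914/7, 675/7, 1165/14]
after L4 α=2/3: [2552/21, 1193/21, 2367/14]
rounded: [122, 57, 169]


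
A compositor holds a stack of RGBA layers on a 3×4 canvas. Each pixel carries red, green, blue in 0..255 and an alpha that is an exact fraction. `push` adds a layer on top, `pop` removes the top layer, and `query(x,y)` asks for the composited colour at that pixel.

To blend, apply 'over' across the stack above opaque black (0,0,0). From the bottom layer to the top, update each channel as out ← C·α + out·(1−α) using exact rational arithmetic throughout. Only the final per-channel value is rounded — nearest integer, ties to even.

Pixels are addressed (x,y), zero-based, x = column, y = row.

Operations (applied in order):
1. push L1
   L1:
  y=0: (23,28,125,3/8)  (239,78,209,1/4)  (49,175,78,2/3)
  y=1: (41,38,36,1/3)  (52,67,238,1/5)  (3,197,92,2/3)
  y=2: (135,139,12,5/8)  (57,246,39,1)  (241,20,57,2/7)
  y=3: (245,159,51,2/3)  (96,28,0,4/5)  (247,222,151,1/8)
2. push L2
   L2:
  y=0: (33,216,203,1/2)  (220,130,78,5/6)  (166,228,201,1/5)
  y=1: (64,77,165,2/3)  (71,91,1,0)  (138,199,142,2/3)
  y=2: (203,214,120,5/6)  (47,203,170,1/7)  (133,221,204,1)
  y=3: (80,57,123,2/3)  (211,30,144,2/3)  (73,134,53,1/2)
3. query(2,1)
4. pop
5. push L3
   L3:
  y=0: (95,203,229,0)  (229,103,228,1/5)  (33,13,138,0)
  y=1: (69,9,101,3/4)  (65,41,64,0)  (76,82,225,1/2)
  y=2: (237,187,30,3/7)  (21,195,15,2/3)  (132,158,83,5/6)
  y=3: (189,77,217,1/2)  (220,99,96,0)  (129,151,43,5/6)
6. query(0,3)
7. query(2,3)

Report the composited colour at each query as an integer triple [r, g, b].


query (2,1) [L1,L2] — begin 0,0,0
after L1 α=2/3: [2, 394/3, 184/3]
after L2 α=2/3: [278/3, 1588/9, 1036/9]
= [93, 176, 115]

query (0,3) [L1,L3] — begin 0,0,0
L1 α=2/3: [490/3, 106, 34]
L3 α=1/2: [1057/6, 183/2, 251/2]
→ [176, 92, 126]

query (2,3) [L1,L3] — begin 0,0,0
+L1 (α=1/8) → [247/8, 111/4, 151/8]
+L3 (α=5/6) → [5407/48, 3131/24, 1871/48]
rounded: [113, 130, 39]


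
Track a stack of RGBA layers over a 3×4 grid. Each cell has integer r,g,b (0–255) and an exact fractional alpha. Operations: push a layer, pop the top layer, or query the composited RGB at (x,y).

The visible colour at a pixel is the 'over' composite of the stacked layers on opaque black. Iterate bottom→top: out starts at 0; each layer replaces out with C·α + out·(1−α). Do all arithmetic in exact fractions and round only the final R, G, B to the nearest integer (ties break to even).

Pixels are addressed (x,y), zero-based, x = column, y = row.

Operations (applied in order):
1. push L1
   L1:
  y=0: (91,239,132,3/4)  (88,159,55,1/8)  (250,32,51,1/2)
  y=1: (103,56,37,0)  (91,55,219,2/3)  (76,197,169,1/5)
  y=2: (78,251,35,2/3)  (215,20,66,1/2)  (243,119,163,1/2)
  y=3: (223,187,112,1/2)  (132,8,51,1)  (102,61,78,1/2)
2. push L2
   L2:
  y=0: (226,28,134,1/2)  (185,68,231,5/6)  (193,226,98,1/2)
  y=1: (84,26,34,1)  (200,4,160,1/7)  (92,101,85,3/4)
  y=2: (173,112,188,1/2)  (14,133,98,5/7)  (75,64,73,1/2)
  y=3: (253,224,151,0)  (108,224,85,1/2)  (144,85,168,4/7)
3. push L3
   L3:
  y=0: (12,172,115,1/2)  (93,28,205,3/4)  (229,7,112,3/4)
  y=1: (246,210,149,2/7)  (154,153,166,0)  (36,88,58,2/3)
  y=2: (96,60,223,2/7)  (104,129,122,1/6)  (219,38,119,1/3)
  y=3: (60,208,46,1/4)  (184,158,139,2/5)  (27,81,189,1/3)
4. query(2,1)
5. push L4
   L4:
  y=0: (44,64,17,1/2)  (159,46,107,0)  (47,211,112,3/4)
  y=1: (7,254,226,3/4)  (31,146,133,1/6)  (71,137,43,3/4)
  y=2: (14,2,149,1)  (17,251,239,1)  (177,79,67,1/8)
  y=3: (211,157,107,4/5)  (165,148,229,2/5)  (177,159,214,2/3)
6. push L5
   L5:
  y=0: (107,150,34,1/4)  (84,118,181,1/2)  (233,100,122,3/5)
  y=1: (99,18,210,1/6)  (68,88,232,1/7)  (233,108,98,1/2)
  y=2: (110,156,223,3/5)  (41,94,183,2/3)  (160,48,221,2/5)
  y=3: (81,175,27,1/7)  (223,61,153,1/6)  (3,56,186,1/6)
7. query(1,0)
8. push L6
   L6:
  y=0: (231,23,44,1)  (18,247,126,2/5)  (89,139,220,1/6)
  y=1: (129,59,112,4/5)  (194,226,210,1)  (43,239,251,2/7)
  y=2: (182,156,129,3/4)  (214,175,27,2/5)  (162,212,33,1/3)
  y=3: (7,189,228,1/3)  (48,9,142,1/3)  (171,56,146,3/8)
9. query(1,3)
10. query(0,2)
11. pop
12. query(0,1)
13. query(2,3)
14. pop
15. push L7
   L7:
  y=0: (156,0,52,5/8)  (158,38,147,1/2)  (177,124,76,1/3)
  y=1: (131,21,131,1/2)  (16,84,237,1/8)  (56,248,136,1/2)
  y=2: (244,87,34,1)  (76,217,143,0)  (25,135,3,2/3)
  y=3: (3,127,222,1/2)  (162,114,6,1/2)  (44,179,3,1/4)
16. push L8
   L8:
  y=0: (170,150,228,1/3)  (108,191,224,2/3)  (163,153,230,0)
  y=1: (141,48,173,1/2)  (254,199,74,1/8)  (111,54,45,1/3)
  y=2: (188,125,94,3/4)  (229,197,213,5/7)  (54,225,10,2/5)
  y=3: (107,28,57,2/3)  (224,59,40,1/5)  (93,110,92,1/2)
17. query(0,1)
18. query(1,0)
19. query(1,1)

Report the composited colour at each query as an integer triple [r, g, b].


at x=2,y=1 over L1,L2,L3:
+L1 (α=1/5) → [76/5, 197/5, 169/5]
+L2 (α=3/4) → [364/5, 428/5, 361/5]
+L3 (α=2/3) → [724/15, 436/5, 941/15]
= [48, 87, 63]

query (1,0) [L1,L2,L3,L4,L5] — begin 0,0,0
+L1 (α=1/8) → [11, 159/8, 55/8]
+L2 (α=5/6) → [156, 2879/48, 9295/48]
+L3 (α=3/4) → [435/4, 6911/192, 38815/192]
+L4 (α=0) → [435/4, 6911/192, 38815/192]
+L5 (α=1/2) → [771/8, 29567/384, 73567/384]
= [96, 77, 192]

at x=1,y=3 over L1,L2,L3,L4,L5,L6:
after L1 α=1: [132, 8, 51]
after L2 α=1/2: [120, 116, 68]
after L3 α=2/5: [728/5, 664/5, 482/5]
after L4 α=2/5: [3834/25, 3472/25, 3736/25]
after L5 α=1/6: [4949/30, 1259/10, 4501/30]
after L6 α=1/3: [5669/45, 1304/15, 6631/45]
→ [126, 87, 147]

(0,2) stack=L1,L2,L3,L4,L5,L6; from [0,0,0]:
after L1 α=2/3: [52, 502/3, 70/3]
after L2 α=1/2: [225/2, 419/3, 317/3]
after L3 α=2/7: [1509/14, 2455/21, 2923/21]
after L4 α=1: [14, 2, 149]
after L5 α=3/5: [358/5, 472/5, 967/5]
after L6 α=3/4: [772/5, 703/5, 1451/10]
→ [154, 141, 145]

(0,1) stack=L1,L2,L3,L4,L5; from [0,0,0]:
after L1 α=0: [0, 0, 0]
after L2 α=1: [84, 26, 34]
after L3 α=2/7: [912/7, 550/7, 468/7]
after L4 α=3/4: [1059/28, 1471/7, 2607/14]
after L5 α=1/6: [2689/56, 7481/42, 5325/28]
→ [48, 178, 190]

at x=2,y=3 over L1,L2,L3,L4,L5:
after L1 α=1/2: [51, 61/2, 39]
after L2 α=4/7: [729/7, 863/14, 789/7]
after L3 α=1/3: [549/7, 1430/21, 967/7]
after L4 α=2/3: [1009/7, 8108/63, 1321/7]
after L5 α=1/6: [2533/21, 22034/189, 7907/42]
= [121, 117, 188]

query (0,1) [L1,L2,L3,L4,L7,L8] — begin 0,0,0
L1 α=0: [0, 0, 0]
L2 α=1: [84, 26, 34]
L3 α=2/7: [912/7, 550/7, 468/7]
L4 α=3/4: [1059/28, 1471/7, 2607/14]
L7 α=1/2: [4727/56, 809/7, 4441/28]
L8 α=1/2: [12623/112, 1145/14, 9285/56]
rounded: [113, 82, 166]

at x=1,y=0 over L1,L2,L3,L4,L7,L8:
L1 α=1/8: [11, 159/8, 55/8]
L2 α=5/6: [156, 2879/48, 9295/48]
L3 α=3/4: [435/4, 6911/192, 38815/192]
L4 α=0: [435/4, 6911/192, 38815/192]
L7 α=1/2: [1067/8, 14207/384, 67039/384]
L8 α=2/3: [2795/24, 160895/1152, 239071/1152]
rounded: [116, 140, 208]

(1,1) stack=L1,L2,L3,L4,L7,L8; from [0,0,0]:
L1 α=2/3: [182/3, 110/3, 146]
L2 α=1/7: [564/7, 32, 148]
L3 α=0: [564/7, 32, 148]
L4 α=1/6: [3037/42, 51, 291/2]
L7 α=1/8: [3133/48, 441/8, 2511/16]
L8 α=1/8: [34123/384, 4679/64, 18761/128]
= [89, 73, 147]


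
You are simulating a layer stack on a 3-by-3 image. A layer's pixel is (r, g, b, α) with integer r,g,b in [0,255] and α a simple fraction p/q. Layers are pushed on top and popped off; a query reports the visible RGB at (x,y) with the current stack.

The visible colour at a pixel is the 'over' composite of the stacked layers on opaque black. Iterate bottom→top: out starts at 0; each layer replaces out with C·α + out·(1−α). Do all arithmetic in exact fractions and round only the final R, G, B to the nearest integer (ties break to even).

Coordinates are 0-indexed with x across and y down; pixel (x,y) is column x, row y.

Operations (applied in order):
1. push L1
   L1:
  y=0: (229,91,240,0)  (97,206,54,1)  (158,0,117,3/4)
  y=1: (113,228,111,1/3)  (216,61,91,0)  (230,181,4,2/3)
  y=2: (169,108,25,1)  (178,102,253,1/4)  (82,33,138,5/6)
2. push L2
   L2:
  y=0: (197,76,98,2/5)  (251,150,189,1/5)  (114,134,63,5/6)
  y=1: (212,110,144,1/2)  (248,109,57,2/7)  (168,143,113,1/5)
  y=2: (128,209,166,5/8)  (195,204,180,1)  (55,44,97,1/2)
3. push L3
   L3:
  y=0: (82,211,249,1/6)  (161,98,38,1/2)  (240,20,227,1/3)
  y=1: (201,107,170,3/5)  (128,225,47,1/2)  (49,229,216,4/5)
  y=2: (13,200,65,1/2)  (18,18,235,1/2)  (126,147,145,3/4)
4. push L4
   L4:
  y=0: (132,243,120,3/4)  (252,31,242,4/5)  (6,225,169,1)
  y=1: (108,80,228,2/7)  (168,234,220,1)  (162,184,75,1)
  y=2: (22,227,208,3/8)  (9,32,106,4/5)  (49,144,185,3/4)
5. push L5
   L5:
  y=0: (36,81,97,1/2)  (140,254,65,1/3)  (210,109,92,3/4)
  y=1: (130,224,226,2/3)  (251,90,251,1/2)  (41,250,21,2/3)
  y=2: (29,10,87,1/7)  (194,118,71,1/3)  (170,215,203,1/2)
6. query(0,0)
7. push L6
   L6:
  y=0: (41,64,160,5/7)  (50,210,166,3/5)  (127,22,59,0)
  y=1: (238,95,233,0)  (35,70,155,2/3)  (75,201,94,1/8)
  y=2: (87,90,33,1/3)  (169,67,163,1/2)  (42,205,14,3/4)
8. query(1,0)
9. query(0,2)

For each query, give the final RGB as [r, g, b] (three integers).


(0,0) stack=L1,L2,L3,L4,L5; from [0,0,0]:
+L1 (α=0) → [0, 0, 0]
+L2 (α=2/5) → [394/5, 152/5, 196/5]
+L3 (α=1/6) → [238/3, 121/2, 445/6]
+L4 (α=3/4) → [713/6, 1579/8, 2605/24]
+L5 (α=1/2) → [929/12, 2227/16, 4933/48]
→ [77, 139, 103]

query (1,0) [L1,L2,L3,L4,L5,L6] — begin 0,0,0
+L1 (α=1) → [97, 206, 54]
+L2 (α=1/5) → [639/5, 974/5, 81]
+L3 (α=1/2) → [722/5, 732/5, 119/2]
+L4 (α=4/5) → [5762/25, 1352/25, 411/2]
+L5 (α=1/3) → [5008/25, 3018/25, 476/3]
+L6 (α=3/5) → [13766/125, 21786/125, 2446/15]
→ [110, 174, 163]

(0,2) stack=L1,L2,L3,L4,L5,L6; from [0,0,0]:
after L1 α=1: [169, 108, 25]
after L2 α=5/8: [1147/8, 1369/8, 905/8]
after L3 α=1/2: [1251/16, 2969/16, 1425/16]
after L4 α=3/8: [7311/128, 25741/128, 17109/128]
after L5 α=1/7: [23789/448, 77863/448, 56895/448]
after L6 α=1/3: [43277/672, 98023/672, 21429/224]
= [64, 146, 96]


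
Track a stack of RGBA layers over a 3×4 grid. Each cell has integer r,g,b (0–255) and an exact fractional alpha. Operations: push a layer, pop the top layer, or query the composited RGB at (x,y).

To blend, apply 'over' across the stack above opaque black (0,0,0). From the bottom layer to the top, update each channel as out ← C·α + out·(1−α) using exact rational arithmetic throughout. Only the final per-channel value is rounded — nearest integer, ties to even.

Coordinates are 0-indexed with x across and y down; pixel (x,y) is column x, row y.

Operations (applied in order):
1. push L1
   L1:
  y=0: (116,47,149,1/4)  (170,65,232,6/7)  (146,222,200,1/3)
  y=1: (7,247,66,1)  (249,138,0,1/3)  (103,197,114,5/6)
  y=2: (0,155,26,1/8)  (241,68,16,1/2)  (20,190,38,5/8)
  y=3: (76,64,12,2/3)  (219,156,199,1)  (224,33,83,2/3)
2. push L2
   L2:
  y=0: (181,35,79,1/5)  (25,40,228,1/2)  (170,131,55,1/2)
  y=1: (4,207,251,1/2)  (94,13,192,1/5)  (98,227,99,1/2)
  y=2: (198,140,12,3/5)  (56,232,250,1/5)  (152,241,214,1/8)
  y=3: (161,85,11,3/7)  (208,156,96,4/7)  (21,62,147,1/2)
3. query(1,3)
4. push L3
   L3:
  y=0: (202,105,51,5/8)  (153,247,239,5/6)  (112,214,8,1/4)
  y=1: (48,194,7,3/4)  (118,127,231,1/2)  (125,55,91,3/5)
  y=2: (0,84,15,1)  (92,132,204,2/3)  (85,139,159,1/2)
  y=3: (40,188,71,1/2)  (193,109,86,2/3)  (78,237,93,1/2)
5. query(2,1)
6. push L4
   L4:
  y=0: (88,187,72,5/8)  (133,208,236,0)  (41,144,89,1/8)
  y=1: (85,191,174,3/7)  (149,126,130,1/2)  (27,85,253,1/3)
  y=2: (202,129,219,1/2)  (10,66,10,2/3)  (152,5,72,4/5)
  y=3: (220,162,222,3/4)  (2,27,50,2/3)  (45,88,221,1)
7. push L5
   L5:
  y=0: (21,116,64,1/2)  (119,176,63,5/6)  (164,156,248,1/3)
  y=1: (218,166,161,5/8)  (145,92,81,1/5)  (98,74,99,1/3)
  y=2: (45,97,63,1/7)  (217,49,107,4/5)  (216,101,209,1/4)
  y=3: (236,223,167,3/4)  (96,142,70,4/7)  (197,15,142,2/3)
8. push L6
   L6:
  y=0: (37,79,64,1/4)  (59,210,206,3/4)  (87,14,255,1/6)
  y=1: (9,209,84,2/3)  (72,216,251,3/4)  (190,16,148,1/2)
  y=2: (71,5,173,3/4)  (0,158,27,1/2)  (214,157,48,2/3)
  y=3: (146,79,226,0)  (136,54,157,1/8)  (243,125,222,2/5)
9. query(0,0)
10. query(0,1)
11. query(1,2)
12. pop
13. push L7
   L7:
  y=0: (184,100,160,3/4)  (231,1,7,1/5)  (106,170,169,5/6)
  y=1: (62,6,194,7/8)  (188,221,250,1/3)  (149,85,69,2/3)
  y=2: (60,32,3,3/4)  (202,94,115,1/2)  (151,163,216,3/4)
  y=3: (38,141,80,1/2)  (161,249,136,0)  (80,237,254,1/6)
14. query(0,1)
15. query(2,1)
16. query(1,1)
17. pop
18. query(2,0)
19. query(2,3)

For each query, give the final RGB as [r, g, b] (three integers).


(1,3) stack=L1,L2; from [0,0,0]:
L1 α=1: [219, 156, 199]
L2 α=4/7: [1489/7, 156, 981/7]
= [213, 156, 140]

at x=2,y=1 over L1,L2,L3:
+L1 (α=5/6) → [515/6, 985/6, 95]
+L2 (α=1/2) → [1103/12, 2347/12, 97]
+L3 (α=3/5) → [3353/30, 3337/30, 467/5]
= [112, 111, 93]

at x=0,y=0 over L1,L2,L3,L4,L5,L6:
L1 α=1/4: [29, 47/4, 149/4]
L2 α=1/5: [297/5, 82/5, 228/5]
L3 α=5/8: [5941/40, 2871/40, 1959/40]
L4 α=5/8: [35423/320, 46013/320, 20277/320]
L5 α=1/2: [42143/640, 83133/640, 40757/640]
L6 α=1/4: [150109/2560, 299959/2560, 163231/2560]
rounded: [59, 117, 64]

(0,1) stack=L1,L2,L3,L4,L5,L6; from [0,0,0]:
+L1 (α=1) → [7, 247, 66]
+L2 (α=1/2) → [11/2, 227, 317/2]
+L3 (α=3/4) → [299/8, 809/4, 359/8]
+L4 (α=3/7) → [809/14, 1382/7, 1403/14]
+L5 (α=5/8) → [17687/112, 2489/14, 15479/112]
+L6 (α=2/3) → [19703/336, 8341/42, 34295/336]
= [59, 199, 102]

at x=1,y=2 over L1,L2,L3,L4,L5,L6:
L1 α=1/2: [241/2, 34, 8]
L2 α=1/5: [538/5, 368/5, 282/5]
L3 α=2/3: [486/5, 1688/15, 774/5]
L4 α=2/3: [586/15, 3668/45, 874/15]
L5 α=4/5: [13606/75, 12488/225, 7294/75]
L6 α=1/2: [6803/75, 24019/225, 9319/150]
rounded: [91, 107, 62]

query (0,1) [L1,L2,L3,L4,L5,L7] — begin 0,0,0
after L1 α=1: [7, 247, 66]
after L2 α=1/2: [11/2, 227, 317/2]
after L3 α=3/4: [299/8, 809/4, 359/8]
after L4 α=3/7: [809/14, 1382/7, 1403/14]
after L5 α=5/8: [17687/112, 2489/14, 15479/112]
after L7 α=7/8: [66295/896, 3077/112, 167575/896]
→ [74, 27, 187]

at x=2,y=1 over L1,L2,L3,L4,L5,L7:
L1 α=5/6: [515/6, 985/6, 95]
L2 α=1/2: [1103/12, 2347/12, 97]
L3 α=3/5: [3353/30, 3337/30, 467/5]
L4 α=1/3: [3758/45, 4612/45, 733/5]
L5 α=1/3: [11926/135, 12554/135, 1961/15]
L7 α=2/3: [52156/405, 35504/405, 4031/45]
→ [129, 88, 90]

(1,1) stack=L1,L2,L3,L4,L5,L7; from [0,0,0]:
after L1 α=1/3: [83, 46, 0]
after L2 α=1/5: [426/5, 197/5, 192/5]
after L3 α=1/2: [508/5, 416/5, 1347/10]
after L4 α=1/2: [1253/10, 523/5, 2647/20]
after L5 α=1/5: [3231/25, 2552/25, 3052/25]
after L7 α=1/3: [11162/75, 3543/25, 4118/25]
→ [149, 142, 165]

(2,0) stack=L1,L2,L3,L4,L5; from [0,0,0]:
after L1 α=1/3: [146/3, 74, 200/3]
after L2 α=1/2: [328/3, 205/2, 365/6]
after L3 α=1/4: [110, 1043/8, 381/8]
after L4 α=1/8: [811/8, 8453/64, 3379/64]
after L5 α=1/3: [489/4, 13445/96, 11315/96]
rounded: [122, 140, 118]

at x=2,y=3 over L1,L2,L3,L4,L5:
after L1 α=2/3: [448/3, 22, 166/3]
after L2 α=1/2: [511/6, 42, 607/6]
after L3 α=1/2: [979/12, 279/2, 1165/12]
after L4 α=1: [45, 88, 221]
after L5 α=2/3: [439/3, 118/3, 505/3]
→ [146, 39, 168]


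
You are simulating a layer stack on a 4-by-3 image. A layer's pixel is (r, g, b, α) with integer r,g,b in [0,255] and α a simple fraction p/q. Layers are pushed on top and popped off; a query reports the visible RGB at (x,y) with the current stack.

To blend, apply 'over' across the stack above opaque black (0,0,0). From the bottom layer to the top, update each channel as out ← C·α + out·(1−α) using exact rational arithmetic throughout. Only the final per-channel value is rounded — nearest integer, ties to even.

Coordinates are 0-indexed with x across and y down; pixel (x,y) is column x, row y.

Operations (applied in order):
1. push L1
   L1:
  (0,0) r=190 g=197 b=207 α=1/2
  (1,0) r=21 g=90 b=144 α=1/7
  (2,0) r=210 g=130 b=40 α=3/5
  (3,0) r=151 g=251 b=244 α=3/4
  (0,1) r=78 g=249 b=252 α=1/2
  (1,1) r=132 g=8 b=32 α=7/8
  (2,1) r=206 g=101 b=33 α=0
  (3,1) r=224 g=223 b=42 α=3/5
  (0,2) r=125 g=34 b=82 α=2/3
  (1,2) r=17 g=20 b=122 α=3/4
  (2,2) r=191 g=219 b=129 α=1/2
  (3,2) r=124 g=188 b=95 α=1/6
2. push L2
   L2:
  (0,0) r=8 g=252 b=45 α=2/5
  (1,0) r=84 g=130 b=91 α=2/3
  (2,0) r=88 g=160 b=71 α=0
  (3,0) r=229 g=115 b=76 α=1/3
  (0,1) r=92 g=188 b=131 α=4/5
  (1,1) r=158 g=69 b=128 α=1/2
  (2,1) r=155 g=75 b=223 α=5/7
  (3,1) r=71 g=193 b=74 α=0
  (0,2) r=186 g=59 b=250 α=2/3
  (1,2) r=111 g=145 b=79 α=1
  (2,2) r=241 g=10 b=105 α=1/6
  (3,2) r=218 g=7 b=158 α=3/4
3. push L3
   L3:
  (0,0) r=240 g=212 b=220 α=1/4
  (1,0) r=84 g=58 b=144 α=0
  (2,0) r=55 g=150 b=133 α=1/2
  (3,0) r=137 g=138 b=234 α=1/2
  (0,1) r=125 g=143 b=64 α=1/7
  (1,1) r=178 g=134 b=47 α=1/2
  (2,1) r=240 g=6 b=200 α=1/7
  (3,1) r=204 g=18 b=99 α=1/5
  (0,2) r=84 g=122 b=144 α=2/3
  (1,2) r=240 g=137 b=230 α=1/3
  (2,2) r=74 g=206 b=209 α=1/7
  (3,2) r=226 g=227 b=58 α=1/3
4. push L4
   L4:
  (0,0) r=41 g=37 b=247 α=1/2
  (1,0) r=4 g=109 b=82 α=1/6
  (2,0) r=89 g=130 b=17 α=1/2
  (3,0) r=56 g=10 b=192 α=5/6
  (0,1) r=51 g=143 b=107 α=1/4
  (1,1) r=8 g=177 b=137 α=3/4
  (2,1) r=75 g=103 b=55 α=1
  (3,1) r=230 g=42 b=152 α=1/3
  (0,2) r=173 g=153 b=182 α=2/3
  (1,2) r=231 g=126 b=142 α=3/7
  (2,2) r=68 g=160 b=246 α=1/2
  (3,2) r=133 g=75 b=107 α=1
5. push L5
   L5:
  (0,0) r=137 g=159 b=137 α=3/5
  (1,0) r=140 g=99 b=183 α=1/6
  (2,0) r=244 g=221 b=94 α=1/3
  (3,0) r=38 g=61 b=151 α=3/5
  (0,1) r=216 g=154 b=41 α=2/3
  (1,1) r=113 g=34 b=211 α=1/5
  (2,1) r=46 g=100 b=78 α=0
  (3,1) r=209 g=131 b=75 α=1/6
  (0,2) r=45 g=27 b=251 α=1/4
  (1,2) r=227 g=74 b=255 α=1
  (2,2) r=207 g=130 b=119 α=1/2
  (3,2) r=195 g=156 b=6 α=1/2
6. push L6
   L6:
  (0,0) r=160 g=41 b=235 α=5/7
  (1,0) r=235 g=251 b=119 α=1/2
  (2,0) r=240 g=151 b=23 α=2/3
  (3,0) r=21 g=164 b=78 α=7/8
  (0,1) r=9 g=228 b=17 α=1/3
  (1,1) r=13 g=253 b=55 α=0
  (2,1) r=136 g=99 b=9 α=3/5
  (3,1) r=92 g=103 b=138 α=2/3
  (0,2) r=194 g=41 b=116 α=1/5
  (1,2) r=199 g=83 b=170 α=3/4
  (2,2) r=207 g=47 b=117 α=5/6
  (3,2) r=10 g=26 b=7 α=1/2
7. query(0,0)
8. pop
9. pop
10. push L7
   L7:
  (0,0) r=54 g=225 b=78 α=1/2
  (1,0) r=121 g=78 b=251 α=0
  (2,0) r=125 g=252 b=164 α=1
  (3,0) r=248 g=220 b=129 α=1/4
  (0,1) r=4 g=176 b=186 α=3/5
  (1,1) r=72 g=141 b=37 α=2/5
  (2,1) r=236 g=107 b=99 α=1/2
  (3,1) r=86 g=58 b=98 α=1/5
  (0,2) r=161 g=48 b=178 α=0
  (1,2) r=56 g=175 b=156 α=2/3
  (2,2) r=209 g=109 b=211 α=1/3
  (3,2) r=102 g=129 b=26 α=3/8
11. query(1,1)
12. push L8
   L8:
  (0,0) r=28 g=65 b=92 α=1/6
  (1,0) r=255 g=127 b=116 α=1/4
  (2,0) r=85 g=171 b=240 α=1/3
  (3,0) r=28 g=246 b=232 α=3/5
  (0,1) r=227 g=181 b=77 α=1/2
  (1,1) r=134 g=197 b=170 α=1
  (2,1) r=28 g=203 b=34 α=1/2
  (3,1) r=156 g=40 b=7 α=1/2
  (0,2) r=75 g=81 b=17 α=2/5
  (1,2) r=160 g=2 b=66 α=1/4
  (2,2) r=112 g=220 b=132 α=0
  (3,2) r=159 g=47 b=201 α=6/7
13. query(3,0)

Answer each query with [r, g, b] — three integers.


query (0,0) [L1,L2,L3,L4,L5,L6] — begin 0,0,0
+L1 (α=1/2) → [95, 197/2, 207/2]
+L2 (α=2/5) → [301/5, 1599/10, 801/10]
+L3 (α=1/4) → [2103/20, 6917/40, 4603/40]
+L4 (α=1/2) → [2923/40, 8397/80, 14483/80]
+L5 (α=3/5) → [11143/100, 27477/200, 30923/200]
+L6 (α=5/7) → [51143/350, 47977/700, 148423/700]
= [146, 69, 212]

query (1,1) [L1,L2,L3,L4,L7] — begin 0,0,0
L1 α=7/8: [231/2, 7, 28]
L2 α=1/2: [547/4, 38, 78]
L3 α=1/2: [1259/8, 86, 125/2]
L4 α=3/4: [1451/32, 617/4, 947/8]
L7 α=2/5: [8961/160, 2979/20, 3433/40]
rounded: [56, 149, 86]

(3,0) stack=L1,L2,L3,L4,L7,L8; from [0,0,0]:
+L1 (α=3/4) → [453/4, 753/4, 183]
+L2 (α=1/3) → [911/6, 983/6, 442/3]
+L3 (α=1/2) → [1733/12, 1811/12, 572/3]
+L4 (α=5/6) → [5093/72, 2411/72, 1726/9]
+L7 (α=1/4) → [11045/96, 7691/96, 2113/12]
+L8 (α=3/5) → [15077/240, 8623/48, 6289/30]
→ [63, 180, 210]


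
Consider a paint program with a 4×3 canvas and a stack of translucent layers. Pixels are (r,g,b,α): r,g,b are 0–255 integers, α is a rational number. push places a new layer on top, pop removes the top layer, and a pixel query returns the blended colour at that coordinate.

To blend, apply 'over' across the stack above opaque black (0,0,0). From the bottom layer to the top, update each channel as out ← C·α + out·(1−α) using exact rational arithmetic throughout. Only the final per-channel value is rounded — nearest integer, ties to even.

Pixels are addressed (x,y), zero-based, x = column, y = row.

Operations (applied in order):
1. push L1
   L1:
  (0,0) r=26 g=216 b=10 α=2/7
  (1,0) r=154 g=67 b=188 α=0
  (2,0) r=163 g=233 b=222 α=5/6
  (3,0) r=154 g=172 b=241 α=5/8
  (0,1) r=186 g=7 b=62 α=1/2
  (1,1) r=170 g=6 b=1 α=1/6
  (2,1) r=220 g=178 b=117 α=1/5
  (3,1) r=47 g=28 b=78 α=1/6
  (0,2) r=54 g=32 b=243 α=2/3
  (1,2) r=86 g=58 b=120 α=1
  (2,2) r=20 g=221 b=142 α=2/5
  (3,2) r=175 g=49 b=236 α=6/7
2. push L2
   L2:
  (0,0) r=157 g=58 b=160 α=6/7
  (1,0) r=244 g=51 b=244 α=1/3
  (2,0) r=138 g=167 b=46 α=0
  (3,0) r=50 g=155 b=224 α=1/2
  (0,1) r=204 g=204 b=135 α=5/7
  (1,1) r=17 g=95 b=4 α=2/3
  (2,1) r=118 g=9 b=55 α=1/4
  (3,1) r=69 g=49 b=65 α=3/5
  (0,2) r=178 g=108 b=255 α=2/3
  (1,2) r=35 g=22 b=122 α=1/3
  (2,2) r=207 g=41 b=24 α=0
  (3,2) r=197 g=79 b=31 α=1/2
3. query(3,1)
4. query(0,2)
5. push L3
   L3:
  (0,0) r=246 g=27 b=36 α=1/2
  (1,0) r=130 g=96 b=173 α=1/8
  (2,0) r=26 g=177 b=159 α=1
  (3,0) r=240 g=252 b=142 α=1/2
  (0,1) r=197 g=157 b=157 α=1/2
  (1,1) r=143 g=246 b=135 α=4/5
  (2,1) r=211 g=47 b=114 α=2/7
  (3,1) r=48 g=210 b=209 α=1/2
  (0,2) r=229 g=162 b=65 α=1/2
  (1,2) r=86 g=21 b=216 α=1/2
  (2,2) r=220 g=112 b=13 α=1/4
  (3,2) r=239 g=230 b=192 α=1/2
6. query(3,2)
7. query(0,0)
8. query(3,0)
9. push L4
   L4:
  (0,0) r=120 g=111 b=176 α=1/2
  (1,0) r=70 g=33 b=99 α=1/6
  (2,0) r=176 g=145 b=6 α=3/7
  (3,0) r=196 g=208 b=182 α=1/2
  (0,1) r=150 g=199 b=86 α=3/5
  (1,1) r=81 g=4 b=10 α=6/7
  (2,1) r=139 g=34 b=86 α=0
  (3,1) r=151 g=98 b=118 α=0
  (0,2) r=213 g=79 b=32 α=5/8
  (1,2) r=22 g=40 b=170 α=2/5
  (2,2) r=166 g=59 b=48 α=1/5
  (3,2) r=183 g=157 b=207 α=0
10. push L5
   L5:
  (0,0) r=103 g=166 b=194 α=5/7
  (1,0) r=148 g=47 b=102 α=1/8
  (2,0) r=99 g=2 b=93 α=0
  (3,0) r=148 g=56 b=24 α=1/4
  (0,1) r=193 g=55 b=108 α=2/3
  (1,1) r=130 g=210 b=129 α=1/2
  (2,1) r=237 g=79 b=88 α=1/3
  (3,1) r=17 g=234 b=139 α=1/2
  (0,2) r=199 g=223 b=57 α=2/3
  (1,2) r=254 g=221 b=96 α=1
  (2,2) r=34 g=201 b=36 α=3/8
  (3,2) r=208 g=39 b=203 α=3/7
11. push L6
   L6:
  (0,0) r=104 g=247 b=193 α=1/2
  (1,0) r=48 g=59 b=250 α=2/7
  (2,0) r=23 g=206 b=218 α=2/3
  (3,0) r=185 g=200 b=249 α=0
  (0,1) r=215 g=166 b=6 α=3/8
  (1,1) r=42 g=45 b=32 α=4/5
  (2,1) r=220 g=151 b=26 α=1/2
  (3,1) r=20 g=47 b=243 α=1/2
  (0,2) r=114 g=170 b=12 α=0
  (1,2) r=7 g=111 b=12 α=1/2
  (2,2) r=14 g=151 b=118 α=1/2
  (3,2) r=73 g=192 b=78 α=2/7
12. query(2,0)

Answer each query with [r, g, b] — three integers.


query (3,1) [L1,L2] — begin 0,0,0
+L1 (α=1/6) → [47/6, 14/3, 13]
+L2 (α=3/5) → [668/15, 469/15, 221/5]
rounded: [45, 31, 44]

at x=0,y=2 over L1,L2:
L1 α=2/3: [36, 64/3, 162]
L2 α=2/3: [392/3, 712/9, 224]
= [131, 79, 224]

at x=3,y=2 over L1,L2,L3:
L1 α=6/7: [150, 42, 1416/7]
L2 α=1/2: [347/2, 121/2, 1633/14]
L3 α=1/2: [825/4, 581/4, 4321/28]
= [206, 145, 154]

query (0,0) [L1,L2,L3] — begin 0,0,0
L1 α=2/7: [52/7, 432/7, 20/7]
L2 α=6/7: [6646/49, 2868/49, 6740/49]
L3 α=1/2: [9350/49, 4191/98, 4252/49]
= [191, 43, 87]

(3,0) stack=L1,L2,L3; from [0,0,0]:
after L1 α=5/8: [385/4, 215/2, 1205/8]
after L2 α=1/2: [585/8, 525/4, 2997/16]
after L3 α=1/2: [2505/16, 1533/8, 5269/32]
rounded: [157, 192, 165]

at x=2,y=0 over L1,L2,L3,L4,L5,L6:
after L1 α=5/6: [815/6, 1165/6, 185]
after L2 α=0: [815/6, 1165/6, 185]
after L3 α=1: [26, 177, 159]
after L4 α=3/7: [632/7, 1143/7, 654/7]
after L5 α=0: [632/7, 1143/7, 654/7]
after L6 α=2/3: [318/7, 4027/21, 3706/21]
= [45, 192, 176]


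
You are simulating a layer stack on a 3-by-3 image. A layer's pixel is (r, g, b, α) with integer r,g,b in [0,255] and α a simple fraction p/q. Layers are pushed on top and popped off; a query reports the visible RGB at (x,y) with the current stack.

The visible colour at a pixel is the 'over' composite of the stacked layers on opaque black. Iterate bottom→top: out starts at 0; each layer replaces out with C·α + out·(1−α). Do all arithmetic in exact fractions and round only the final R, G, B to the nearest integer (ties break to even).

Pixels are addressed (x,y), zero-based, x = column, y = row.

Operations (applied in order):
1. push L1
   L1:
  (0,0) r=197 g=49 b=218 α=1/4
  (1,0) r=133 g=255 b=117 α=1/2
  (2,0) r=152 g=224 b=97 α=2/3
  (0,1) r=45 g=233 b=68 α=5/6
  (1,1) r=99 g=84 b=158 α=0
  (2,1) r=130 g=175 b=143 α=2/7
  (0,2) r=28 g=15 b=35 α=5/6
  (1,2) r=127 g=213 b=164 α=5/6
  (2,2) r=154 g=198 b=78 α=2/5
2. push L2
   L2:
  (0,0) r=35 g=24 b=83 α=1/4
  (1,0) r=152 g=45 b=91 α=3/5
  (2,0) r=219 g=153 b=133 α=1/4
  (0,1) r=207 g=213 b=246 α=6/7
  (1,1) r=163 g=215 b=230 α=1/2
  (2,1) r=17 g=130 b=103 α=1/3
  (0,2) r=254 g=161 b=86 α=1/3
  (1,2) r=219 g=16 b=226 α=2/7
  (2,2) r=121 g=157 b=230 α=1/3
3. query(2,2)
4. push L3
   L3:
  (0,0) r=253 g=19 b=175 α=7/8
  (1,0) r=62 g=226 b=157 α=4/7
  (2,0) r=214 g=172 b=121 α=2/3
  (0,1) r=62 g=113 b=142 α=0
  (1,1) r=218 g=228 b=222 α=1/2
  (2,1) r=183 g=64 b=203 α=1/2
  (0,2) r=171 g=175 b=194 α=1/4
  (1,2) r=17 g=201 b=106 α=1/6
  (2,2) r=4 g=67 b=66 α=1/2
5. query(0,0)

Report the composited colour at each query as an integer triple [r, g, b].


at x=2,y=2 over L1,L2:
+L1 (α=2/5) → [308/5, 396/5, 156/5]
+L2 (α=1/3) → [407/5, 1577/15, 1462/15]
→ [81, 105, 97]

at x=0,y=0 over L1,L2,L3:
after L1 α=1/4: [197/4, 49/4, 109/2]
after L2 α=1/4: [731/16, 243/16, 493/8]
after L3 α=7/8: [29067/128, 2371/128, 10293/64]
= [227, 19, 161]


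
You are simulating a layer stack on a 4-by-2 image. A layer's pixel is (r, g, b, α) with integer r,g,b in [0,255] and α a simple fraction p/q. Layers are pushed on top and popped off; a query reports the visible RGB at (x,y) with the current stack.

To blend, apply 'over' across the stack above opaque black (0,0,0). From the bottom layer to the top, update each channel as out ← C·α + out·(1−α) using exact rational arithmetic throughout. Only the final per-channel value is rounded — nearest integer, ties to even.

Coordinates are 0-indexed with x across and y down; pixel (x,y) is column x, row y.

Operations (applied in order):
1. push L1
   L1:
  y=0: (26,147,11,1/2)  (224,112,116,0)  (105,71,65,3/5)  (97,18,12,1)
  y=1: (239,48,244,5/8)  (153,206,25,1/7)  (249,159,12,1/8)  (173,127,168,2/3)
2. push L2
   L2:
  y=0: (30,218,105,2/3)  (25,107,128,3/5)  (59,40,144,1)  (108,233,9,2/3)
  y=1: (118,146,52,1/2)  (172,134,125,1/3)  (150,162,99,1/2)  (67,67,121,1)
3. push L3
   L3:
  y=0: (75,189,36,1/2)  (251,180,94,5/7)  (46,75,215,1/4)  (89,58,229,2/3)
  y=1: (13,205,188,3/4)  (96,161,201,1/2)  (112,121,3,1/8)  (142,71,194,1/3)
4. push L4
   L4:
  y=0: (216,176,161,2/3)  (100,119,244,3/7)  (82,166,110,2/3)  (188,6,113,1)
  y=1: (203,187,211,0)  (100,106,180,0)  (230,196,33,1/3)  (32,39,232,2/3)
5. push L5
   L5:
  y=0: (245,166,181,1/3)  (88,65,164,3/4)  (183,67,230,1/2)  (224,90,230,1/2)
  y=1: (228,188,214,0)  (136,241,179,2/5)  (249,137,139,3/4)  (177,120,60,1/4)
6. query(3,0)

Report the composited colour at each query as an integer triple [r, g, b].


(3,0) stack=L1,L2,L3,L4,L5; from [0,0,0]:
+L1 (α=1) → [97, 18, 12]
+L2 (α=2/3) → [313/3, 484/3, 10]
+L3 (α=2/3) → [847/9, 832/9, 156]
+L4 (α=1) → [188, 6, 113]
+L5 (α=1/2) → [206, 48, 343/2]
rounded: [206, 48, 172]


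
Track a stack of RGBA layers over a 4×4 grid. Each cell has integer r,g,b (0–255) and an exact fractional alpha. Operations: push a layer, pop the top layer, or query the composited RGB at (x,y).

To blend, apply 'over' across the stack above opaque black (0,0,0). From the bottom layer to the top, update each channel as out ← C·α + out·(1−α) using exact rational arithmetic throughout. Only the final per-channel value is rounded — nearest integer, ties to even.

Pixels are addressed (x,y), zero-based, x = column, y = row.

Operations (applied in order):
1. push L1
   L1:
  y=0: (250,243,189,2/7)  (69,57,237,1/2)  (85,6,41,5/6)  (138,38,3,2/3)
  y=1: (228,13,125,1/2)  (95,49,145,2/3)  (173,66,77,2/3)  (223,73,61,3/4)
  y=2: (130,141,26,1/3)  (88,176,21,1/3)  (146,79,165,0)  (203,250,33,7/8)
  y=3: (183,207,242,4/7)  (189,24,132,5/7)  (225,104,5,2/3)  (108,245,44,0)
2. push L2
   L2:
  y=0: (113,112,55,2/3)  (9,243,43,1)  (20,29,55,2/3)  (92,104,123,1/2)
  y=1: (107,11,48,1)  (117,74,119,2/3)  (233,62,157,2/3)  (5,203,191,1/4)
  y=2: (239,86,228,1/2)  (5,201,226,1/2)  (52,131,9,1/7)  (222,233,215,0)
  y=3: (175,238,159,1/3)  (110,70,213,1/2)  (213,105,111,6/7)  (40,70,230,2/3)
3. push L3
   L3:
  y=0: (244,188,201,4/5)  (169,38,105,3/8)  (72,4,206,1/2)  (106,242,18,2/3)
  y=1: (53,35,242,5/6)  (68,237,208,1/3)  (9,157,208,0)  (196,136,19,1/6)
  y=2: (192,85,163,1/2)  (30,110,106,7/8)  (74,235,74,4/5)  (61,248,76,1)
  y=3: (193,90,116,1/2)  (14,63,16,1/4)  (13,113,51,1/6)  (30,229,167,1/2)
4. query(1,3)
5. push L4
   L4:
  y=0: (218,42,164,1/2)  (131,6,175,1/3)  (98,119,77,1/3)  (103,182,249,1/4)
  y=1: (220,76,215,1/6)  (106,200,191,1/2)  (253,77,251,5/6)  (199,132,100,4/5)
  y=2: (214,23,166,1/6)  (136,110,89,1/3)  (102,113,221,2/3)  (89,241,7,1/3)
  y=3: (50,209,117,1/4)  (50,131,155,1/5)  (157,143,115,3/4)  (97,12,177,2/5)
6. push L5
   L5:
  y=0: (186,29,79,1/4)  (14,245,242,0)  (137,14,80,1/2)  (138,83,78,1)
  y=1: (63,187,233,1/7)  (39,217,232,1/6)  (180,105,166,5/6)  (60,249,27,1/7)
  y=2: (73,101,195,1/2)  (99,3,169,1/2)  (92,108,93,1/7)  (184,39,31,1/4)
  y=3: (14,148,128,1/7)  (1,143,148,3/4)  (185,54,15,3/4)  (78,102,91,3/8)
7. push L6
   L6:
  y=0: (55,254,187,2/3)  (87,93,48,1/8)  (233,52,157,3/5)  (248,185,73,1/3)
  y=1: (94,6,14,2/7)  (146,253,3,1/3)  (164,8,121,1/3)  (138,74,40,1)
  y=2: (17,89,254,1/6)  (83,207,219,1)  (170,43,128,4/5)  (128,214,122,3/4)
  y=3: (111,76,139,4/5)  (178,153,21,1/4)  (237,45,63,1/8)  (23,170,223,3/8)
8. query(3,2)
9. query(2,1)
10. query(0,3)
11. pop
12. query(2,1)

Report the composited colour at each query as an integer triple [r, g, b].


(1,3) stack=L1,L2,L3; from [0,0,0]:
after L1 α=5/7: [135, 120/7, 660/7]
after L2 α=1/2: [245/2, 305/7, 2151/14]
after L3 α=1/4: [763/8, 339/7, 6677/56]
rounded: [95, 48, 119]

query (3,2) [L1,L2,L3,L4,L5,L6] — begin 0,0,0
L1 α=7/8: [1421/8, 875/4, 231/8]
L2 α=0: [1421/8, 875/4, 231/8]
L3 α=1: [61, 248, 76]
L4 α=1/3: [211/3, 737/3, 53]
L5 α=1/4: [395/4, 194, 95/2]
L6 α=3/4: [1931/16, 209, 827/8]
rounded: [121, 209, 103]

query (2,1) [L1,L2,L3,L4,L5,L6] — begin 0,0,0
L1 α=2/3: [346/3, 44, 154/3]
L2 α=2/3: [1744/9, 56, 1096/9]
L3 α=0: [1744/9, 56, 1096/9]
L4 α=5/6: [13129/54, 147/2, 12391/54]
L5 α=5/6: [61729/324, 399/4, 57211/324]
L6 α=1/3: [88297/486, 415/6, 76813/486]
rounded: [182, 69, 158]

query (0,3) [L1,L2,L3,L4,L5,L6] — begin 0,0,0
+L1 (α=4/7) → [732/7, 828/7, 968/7]
+L2 (α=1/3) → [2689/21, 3322/21, 3049/21]
+L3 (α=1/2) → [3371/21, 2606/21, 5485/42]
+L4 (α=1/4) → [3721/28, 4069/28, 7123/56]
+L5 (α=1/7) → [11359/98, 14279/98, 24953/196]
+L6 (α=4/5) → [54871/490, 44071/490, 133929/980]
→ [112, 90, 137]

(2,1) stack=L1,L2,L3,L4,L5; from [0,0,0]:
+L1 (α=2/3) → [346/3, 44, 154/3]
+L2 (α=2/3) → [1744/9, 56, 1096/9]
+L3 (α=0) → [1744/9, 56, 1096/9]
+L4 (α=5/6) → [13129/54, 147/2, 12391/54]
+L5 (α=5/6) → [61729/324, 399/4, 57211/324]
→ [191, 100, 177]


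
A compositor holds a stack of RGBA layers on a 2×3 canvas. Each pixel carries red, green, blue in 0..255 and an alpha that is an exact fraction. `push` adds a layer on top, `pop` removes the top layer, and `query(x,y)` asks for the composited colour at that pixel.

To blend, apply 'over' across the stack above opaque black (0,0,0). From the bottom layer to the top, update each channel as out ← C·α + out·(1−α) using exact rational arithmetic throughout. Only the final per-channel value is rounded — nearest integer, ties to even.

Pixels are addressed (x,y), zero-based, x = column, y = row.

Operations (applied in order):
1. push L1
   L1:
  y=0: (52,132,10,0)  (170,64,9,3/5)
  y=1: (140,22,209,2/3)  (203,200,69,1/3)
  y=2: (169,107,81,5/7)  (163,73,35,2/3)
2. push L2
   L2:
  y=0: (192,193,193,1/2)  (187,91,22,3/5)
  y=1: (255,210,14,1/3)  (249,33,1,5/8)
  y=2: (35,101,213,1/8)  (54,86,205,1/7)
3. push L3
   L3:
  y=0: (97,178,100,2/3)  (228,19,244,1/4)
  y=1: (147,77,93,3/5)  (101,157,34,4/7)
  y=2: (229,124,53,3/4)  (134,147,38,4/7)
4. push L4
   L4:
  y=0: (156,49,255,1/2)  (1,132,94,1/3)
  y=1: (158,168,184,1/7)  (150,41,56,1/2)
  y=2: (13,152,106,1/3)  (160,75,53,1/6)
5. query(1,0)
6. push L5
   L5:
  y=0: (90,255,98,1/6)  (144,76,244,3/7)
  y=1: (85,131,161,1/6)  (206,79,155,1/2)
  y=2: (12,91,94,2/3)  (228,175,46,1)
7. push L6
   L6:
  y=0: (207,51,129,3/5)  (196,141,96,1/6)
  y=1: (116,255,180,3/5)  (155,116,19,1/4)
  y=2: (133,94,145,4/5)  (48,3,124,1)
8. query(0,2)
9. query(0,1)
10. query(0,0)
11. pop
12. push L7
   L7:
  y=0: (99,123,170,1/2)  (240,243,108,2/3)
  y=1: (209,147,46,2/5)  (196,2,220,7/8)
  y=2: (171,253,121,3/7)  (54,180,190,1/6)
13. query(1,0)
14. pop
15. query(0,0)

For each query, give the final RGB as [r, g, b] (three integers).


at x=1,y=0 over L1,L2,L3,L4:
L1 α=3/5: [102, 192/5, 27/5]
L2 α=3/5: [153, 1749/25, 384/25]
L3 α=1/4: [687/4, 2861/50, 1813/25]
L4 α=1/3: [689/6, 6161/75, 1992/25]
→ [115, 82, 80]

query (0,2) [L1,L2,L3,L4,L5,L6] — begin 0,0,0
after L1 α=5/7: [845/7, 535/7, 405/7]
after L2 α=1/8: [110, 159/2, 309/4]
after L3 α=3/4: [797/4, 903/8, 945/16]
after L4 α=1/3: [823/6, 1511/12, 1793/24]
after L5 α=2/3: [967/18, 3695/36, 6305/72]
after L6 α=4/5: [10543/90, 17231/180, 9613/72]
= [117, 96, 134]

query (0,1) [L1,L2,L3,L4,L5,L6] — begin 0,0,0
+L1 (α=2/3) → [280/3, 44/3, 418/3]
+L2 (α=1/3) → [1325/9, 718/9, 878/9]
+L3 (α=3/5) → [6619/45, 703/9, 4267/45]
+L4 (α=1/7) → [15608/105, 1910/21, 11294/105]
+L5 (α=1/6) → [17393/126, 12301/126, 14675/126]
+L6 (α=3/5) → [39317/315, 60496/315, 9739/63]
rounded: [125, 192, 155]

query (0,0) [L1,L2,L3,L4,L5,L6] — begin 0,0,0
L1 α=0: [0, 0, 0]
L2 α=1/2: [96, 193/2, 193/2]
L3 α=2/3: [290/3, 905/6, 593/6]
L4 α=1/2: [379/3, 1199/12, 2123/12]
L5 α=1/6: [2165/18, 9055/72, 11791/72]
L6 α=3/5: [7754/45, 14563/180, 25723/180]
→ [172, 81, 143]

at x=1,y=0 over L1,L2,L3,L4,L5,L7:
after L1 α=3/5: [102, 192/5, 27/5]
after L2 α=3/5: [153, 1749/25, 384/25]
after L3 α=1/4: [687/4, 2861/50, 1813/25]
after L4 α=1/3: [689/6, 6161/75, 1992/25]
after L5 α=3/7: [382/3, 41744/525, 26268/175]
after L7 α=2/3: [1822/9, 296894/1575, 21356/175]
= [202, 189, 122]

(0,0) stack=L1,L2,L3,L4,L5; from [0,0,0]:
L1 α=0: [0, 0, 0]
L2 α=1/2: [96, 193/2, 193/2]
L3 α=2/3: [290/3, 905/6, 593/6]
L4 α=1/2: [379/3, 1199/12, 2123/12]
L5 α=1/6: [2165/18, 9055/72, 11791/72]
→ [120, 126, 164]


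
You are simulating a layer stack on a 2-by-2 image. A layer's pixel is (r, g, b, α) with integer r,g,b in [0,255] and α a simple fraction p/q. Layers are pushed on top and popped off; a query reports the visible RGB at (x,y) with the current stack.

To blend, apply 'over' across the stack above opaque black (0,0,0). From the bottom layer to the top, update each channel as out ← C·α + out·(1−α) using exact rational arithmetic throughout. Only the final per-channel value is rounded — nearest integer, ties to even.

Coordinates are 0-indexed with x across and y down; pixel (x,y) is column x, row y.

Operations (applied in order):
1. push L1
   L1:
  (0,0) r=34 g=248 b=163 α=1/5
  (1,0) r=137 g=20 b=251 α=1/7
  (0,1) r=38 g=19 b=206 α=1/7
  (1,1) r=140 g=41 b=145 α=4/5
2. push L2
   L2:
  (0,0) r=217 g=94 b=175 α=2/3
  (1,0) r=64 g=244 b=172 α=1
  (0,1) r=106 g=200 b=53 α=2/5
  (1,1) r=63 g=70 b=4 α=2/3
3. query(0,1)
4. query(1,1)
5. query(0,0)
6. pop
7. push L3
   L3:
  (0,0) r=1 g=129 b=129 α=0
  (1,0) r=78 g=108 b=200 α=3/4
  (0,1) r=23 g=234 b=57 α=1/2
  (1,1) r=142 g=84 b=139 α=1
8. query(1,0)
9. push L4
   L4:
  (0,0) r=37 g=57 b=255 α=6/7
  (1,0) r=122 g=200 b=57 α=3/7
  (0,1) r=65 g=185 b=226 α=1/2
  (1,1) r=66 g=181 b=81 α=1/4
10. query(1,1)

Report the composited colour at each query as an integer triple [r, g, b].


query (0,1) [L1,L2] — begin 0,0,0
+L1 (α=1/7) → [38/7, 19/7, 206/7]
+L2 (α=2/5) → [1598/35, 2857/35, 272/7]
→ [46, 82, 39]

at x=1,y=1 over L1,L2:
+L1 (α=4/5) → [112, 164/5, 116]
+L2 (α=2/3) → [238/3, 288/5, 124/3]
rounded: [79, 58, 41]

query (0,0) [L1,L2] — begin 0,0,0
after L1 α=1/5: [34/5, 248/5, 163/5]
after L2 α=2/3: [2204/15, 396/5, 1913/15]
→ [147, 79, 128]

at x=1,y=0 over L1,L3:
+L1 (α=1/7) → [137/7, 20/7, 251/7]
+L3 (α=3/4) → [1775/28, 572/7, 4451/28]
→ [63, 82, 159]

query (1,1) [L1,L3,L4] — begin 0,0,0
+L1 (α=4/5) → [112, 164/5, 116]
+L3 (α=1) → [142, 84, 139]
+L4 (α=1/4) → [123, 433/4, 249/2]
→ [123, 108, 124]
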